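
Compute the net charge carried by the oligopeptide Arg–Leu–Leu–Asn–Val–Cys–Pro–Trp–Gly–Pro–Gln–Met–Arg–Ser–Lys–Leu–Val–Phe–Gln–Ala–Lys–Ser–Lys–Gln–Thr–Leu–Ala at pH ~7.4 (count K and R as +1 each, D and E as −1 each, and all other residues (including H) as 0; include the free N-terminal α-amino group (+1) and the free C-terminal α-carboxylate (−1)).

+5

Positive (K, R): Arg1, Arg13, Lys15, Lys21, Lys23 → +5.
Negative (D, E): none → −0.
The N-terminus (+1) and C-terminus (−1) cancel.
Net charge = (+5) + (−0) = +5.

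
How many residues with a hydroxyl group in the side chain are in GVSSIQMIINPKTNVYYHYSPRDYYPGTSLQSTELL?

The –OH-bearing residues are Ser, Thr (aliphatic alcohols), and Tyr (phenol).
Matching residues: S3, S4, T13, Y16, Y17, Y19, S20, Y24, Y25, T28, S29, S32, T33.

13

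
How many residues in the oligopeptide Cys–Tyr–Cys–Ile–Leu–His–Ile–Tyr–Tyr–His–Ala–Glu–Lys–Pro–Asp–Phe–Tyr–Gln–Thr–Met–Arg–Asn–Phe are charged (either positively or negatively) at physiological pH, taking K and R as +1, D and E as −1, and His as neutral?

4

Charged side chains at pH ~7.4: K, R (positive); D, E (negative).
Matching residues: Glu12, Lys13, Asp15, Arg21.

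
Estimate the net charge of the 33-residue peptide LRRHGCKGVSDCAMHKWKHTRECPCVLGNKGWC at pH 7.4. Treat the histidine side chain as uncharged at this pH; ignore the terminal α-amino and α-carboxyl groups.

+5

Near pH 7.4, K and R contribute +1 each, D and E contribute −1 each, and every other side chain (His included, as stated) is uncharged.
Positive (K, R): R2, R3, K7, K16, K18, R21, K30 → +7.
Negative (D, E): D11, E22 → −2.
Net charge = (+7) + (−2) = +5.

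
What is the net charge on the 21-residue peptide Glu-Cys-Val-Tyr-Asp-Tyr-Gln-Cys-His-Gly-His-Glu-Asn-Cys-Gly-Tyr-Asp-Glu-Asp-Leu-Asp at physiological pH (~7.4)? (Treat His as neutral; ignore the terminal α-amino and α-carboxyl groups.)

-7

Near pH 7.4, K and R contribute +1 each, D and E contribute −1 each, and every other side chain (His included, as stated) is uncharged.
Positive (K, R): none → +0.
Negative (D, E): Glu1, Asp5, Glu12, Asp17, Glu18, Asp19, Asp21 → −7.
Net charge = (+0) + (−7) = −7.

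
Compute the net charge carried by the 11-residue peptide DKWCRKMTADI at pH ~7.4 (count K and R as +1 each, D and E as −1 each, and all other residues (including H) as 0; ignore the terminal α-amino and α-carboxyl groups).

Positive (K, R): K2, R5, K6 → +3.
Negative (D, E): D1, D10 → −2.
Net charge = (+3) + (−2) = +1.

+1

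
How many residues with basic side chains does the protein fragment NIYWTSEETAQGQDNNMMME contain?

0

Lysine (K), arginine (R), and histidine (H) have basic, nitrogen-containing side chains.
None of the 20 residues belong to this group.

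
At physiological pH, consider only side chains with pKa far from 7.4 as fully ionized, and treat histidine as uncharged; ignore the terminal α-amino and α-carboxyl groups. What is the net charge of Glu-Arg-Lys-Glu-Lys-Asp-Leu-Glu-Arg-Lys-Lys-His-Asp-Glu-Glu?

-1

At pH ~7.4 the Lys and Arg side chains are protonated (+1), the Asp and Glu side chains are deprotonated (−1), and with His taken as neutral all other side chains carry no charge.
Positive (K, R): Arg2, Lys3, Lys5, Arg9, Lys10, Lys11 → +6.
Negative (D, E): Glu1, Glu4, Asp6, Glu8, Asp13, Glu14, Glu15 → −7.
Net charge = (+6) + (−7) = −1.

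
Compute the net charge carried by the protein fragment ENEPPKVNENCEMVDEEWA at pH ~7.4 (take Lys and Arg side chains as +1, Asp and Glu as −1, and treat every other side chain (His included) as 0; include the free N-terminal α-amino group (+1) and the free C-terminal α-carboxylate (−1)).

-6

Positive (K, R): K6 → +1.
Negative (D, E): E1, E3, E9, E12, D15, E16, E17 → −7.
The N-terminus (+1) and C-terminus (−1) cancel.
Net charge = (+1) + (−7) = −6.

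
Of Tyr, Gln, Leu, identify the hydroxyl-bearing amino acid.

Serine (S), threonine (T), and tyrosine (Y) each carry a hydroxyl group on the side chain.
Of the listed options, only Tyr belongs to this group.

Tyr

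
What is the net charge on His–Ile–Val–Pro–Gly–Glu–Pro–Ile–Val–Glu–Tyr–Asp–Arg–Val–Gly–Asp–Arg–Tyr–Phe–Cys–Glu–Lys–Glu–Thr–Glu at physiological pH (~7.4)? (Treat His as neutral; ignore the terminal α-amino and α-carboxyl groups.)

The side chains ionized at physiological pH are Lys/Arg (+1) and Asp/Glu (−1); with His treated as neutral, nothing else contributes.
Positive (K, R): Arg13, Arg17, Lys22 → +3.
Negative (D, E): Glu6, Glu10, Asp12, Asp16, Glu21, Glu23, Glu25 → −7.
Net charge = (+3) + (−7) = −4.

-4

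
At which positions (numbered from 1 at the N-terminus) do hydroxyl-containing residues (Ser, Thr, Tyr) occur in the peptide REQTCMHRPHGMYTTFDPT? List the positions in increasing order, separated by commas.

4, 13, 14, 15, 19

Matching residues: T4, Y13, T14, T15, T19.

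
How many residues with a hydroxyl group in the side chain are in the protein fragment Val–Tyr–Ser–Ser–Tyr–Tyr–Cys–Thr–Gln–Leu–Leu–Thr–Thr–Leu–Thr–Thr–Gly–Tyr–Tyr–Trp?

12

The –OH-bearing residues are Ser, Thr (aliphatic alcohols), and Tyr (phenol).
Matching residues: Tyr2, Ser3, Ser4, Tyr5, Tyr6, Thr8, Thr12, Thr13, Thr15, Thr16, Tyr18, Tyr19.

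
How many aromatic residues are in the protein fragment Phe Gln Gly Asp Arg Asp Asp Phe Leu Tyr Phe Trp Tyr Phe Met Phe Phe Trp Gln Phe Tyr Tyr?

Phenylalanine (F), tryptophan (W), and tyrosine (Y) have aromatic ring side chains.
Matching residues: Phe1, Phe8, Tyr10, Phe11, Trp12, Tyr13, Phe14, Phe16, Phe17, Trp18, Phe20, Tyr21, Tyr22.

13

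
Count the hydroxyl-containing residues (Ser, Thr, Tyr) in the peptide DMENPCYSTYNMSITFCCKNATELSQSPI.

9

Matching residues: Y7, S8, T9, Y10, S13, T15, T22, S25, S27.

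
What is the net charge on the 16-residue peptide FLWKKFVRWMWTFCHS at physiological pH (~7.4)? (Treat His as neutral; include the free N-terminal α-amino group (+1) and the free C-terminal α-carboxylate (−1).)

Near pH 7.4, K and R contribute +1 each, D and E contribute −1 each, and every other side chain (His included, as stated) is uncharged.
Positive (K, R): K4, K5, R8 → +3.
Negative (D, E): none → −0.
The N-terminus (+1) and C-terminus (−1) cancel.
Net charge = (+3) + (−0) = +3.

+3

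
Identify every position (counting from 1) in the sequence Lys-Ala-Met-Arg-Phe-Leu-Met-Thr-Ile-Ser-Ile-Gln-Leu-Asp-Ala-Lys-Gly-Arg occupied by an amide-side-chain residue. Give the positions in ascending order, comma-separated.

Matching residues: Gln12.

12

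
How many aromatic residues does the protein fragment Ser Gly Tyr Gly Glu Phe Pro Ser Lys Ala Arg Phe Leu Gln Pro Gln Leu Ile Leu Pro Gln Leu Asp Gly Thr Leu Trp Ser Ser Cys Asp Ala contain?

4

The aromatic amino acids are Phe (F, benzyl), Trp (W, indole), and Tyr (Y, phenol).
Matching residues: Tyr3, Phe6, Phe12, Trp27.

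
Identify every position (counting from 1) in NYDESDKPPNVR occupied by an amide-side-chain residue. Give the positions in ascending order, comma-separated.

1, 10

Matching residues: N1, N10.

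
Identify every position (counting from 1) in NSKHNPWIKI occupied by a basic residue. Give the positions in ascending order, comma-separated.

Lysine (K), arginine (R), and histidine (H) have basic, nitrogen-containing side chains.
Matching residues: K3, H4, K9.

3, 4, 9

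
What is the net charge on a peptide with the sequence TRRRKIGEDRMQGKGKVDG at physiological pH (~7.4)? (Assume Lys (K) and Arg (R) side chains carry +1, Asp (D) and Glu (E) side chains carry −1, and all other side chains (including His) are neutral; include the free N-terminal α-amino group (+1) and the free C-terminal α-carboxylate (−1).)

Positive (K, R): R2, R3, R4, K5, R10, K14, K16 → +7.
Negative (D, E): E8, D9, D18 → −3.
The N-terminus (+1) and C-terminus (−1) cancel.
Net charge = (+7) + (−3) = +4.

+4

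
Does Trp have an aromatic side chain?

Yes

The aromatic amino acids are Phe (F, benzyl), Trp (W, indole), and Tyr (Y, phenol).
Tryptophan is in this group.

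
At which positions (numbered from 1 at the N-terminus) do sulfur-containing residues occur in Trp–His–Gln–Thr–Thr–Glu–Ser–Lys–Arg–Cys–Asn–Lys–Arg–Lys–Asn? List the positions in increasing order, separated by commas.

The sulfur-bearing residues are cysteine (–SH) and methionine (–S–CH₃).
Matching residues: Cys10.

10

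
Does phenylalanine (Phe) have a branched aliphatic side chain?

The BCAAs are Val, Leu, and Ile — aliphatic side chains with a branch point.
Phenylalanine is not in this group.

No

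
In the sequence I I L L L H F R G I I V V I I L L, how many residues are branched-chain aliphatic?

13

The BCAAs are Val, Leu, and Ile — aliphatic side chains with a branch point.
Matching residues: I1, I2, L3, L4, L5, I10, I11, V12, V13, I14, I15, L16, L17.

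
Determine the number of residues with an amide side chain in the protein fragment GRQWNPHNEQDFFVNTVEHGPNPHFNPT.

7

Only N (asparagine) and Q (glutamine) carry a side-chain carboxamide.
Matching residues: Q3, N5, N8, Q10, N15, N22, N26.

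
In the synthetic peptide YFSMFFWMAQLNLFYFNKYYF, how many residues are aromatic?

The aromatic amino acids are Phe (F, benzyl), Trp (W, indole), and Tyr (Y, phenol).
Matching residues: Y1, F2, F5, F6, W7, F14, Y15, F16, Y19, Y20, F21.

11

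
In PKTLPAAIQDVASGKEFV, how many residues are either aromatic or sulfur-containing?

Aromatic: F, W, Y. Sulfur-containing: C, M.
Aromatic residues here: F17 (1).
Sulfur-containing residues here: none (0).
The two groups share no amino acid, so total = 1 + 0 = 1.

1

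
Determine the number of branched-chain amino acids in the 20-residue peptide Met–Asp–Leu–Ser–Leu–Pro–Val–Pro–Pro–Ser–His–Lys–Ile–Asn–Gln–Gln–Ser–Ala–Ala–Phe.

Valine (V), leucine (L), and isoleucine (I) are the branched-chain amino acids.
Matching residues: Leu3, Leu5, Val7, Ile13.

4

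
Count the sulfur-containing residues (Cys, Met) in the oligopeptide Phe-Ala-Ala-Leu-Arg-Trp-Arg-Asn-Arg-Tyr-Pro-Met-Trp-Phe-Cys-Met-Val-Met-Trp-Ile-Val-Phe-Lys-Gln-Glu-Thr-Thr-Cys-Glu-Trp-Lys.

Matching residues: Met12, Cys15, Met16, Met18, Cys28.

5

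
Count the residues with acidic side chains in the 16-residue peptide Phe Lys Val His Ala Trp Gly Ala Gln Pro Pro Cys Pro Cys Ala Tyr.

The acidic residues are Asp (D) and Glu (E), whose side chains end in a carboxylate group.
None of the 16 residues belong to this group.

0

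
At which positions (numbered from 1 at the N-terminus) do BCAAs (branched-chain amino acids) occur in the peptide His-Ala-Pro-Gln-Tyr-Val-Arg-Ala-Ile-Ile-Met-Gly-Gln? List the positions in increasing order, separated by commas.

6, 9, 10

Valine (V), leucine (L), and isoleucine (I) are the branched-chain amino acids.
Matching residues: Val6, Ile9, Ile10.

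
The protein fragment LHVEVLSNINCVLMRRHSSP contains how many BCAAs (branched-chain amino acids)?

7

V, L, and I make up the branched-chain aliphatic group.
Matching residues: L1, V3, V5, L6, I9, V12, L13.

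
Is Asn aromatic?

No

Phenylalanine (F), tryptophan (W), and tyrosine (Y) have aromatic ring side chains.
Asparagine is not in this group.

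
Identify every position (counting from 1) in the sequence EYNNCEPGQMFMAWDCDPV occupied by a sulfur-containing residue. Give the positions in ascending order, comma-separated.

Cysteine (C, thiol) and methionine (M, thioether) are the two sulfur-containing amino acids.
Matching residues: C5, M10, M12, C16.

5, 10, 12, 16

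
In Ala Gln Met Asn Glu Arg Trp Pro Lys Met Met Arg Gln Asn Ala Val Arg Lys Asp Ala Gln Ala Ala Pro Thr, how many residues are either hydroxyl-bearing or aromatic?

Hydroxyl-bearing: S, T, Y. Aromatic: F, W, Y.
Hydroxyl-bearing residues here: Thr25 (1).
Aromatic residues here: Trp7 (1).
(Y belongs to both groups, but none appear in this sequence.) Total = 1 + 1 = 2.

2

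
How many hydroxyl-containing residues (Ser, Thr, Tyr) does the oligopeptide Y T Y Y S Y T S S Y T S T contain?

Matching residues: Y1, T2, Y3, Y4, S5, Y6, T7, S8, S9, Y10, T11, S12, T13.

13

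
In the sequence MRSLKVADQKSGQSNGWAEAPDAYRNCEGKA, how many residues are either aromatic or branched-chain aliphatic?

4

Aromatic: F, W, Y. Branched-chain aliphatic: I, L, V.
Aromatic residues here: W17, Y24 (2).
Branched-chain aliphatic residues here: L4, V6 (2).
The two groups share no amino acid, so total = 2 + 2 = 4.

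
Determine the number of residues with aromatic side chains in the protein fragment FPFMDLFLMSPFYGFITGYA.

The aromatic amino acids are Phe (F, benzyl), Trp (W, indole), and Tyr (Y, phenol).
Matching residues: F1, F3, F7, F12, Y13, F15, Y19.

7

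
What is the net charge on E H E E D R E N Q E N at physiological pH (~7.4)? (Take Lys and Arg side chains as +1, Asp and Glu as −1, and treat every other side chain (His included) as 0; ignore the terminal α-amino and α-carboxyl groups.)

Positive (K, R): R6 → +1.
Negative (D, E): E1, E3, E4, D5, E7, E10 → −6.
Net charge = (+1) + (−6) = −5.

-5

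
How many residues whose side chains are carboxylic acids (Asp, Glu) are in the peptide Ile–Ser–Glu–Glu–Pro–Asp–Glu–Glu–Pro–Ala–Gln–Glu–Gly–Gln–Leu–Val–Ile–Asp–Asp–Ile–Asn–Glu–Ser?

9

Matching residues: Glu3, Glu4, Asp6, Glu7, Glu8, Glu12, Asp18, Asp19, Glu22.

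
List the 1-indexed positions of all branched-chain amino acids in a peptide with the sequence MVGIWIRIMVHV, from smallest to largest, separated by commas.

2, 4, 6, 8, 10, 12

The BCAAs are Val, Leu, and Ile — aliphatic side chains with a branch point.
Matching residues: V2, I4, I6, I8, V10, V12.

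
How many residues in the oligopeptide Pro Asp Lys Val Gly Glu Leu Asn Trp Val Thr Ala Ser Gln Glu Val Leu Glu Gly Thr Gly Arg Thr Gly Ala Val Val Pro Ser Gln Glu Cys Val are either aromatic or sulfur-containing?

2

Aromatic: F, W, Y. Sulfur-containing: C, M.
Aromatic residues here: Trp9 (1).
Sulfur-containing residues here: Cys32 (1).
The two groups share no amino acid, so total = 1 + 1 = 2.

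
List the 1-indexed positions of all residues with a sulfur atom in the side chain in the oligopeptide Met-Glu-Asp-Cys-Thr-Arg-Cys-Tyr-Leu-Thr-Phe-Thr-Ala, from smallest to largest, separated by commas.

The sulfur-bearing residues are cysteine (–SH) and methionine (–S–CH₃).
Matching residues: Met1, Cys4, Cys7.

1, 4, 7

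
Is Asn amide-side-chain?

Only N (asparagine) and Q (glutamine) carry a side-chain carboxamide.
Asparagine is in this group.

Yes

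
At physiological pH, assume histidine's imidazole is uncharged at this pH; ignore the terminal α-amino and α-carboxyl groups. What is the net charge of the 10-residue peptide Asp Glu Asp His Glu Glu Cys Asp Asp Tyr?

-7

At pH ~7.4 the Lys and Arg side chains are protonated (+1), the Asp and Glu side chains are deprotonated (−1), and with His taken as neutral all other side chains carry no charge.
Positive (K, R): none → +0.
Negative (D, E): Asp1, Glu2, Asp3, Glu5, Glu6, Asp8, Asp9 → −7.
Net charge = (+0) + (−7) = −7.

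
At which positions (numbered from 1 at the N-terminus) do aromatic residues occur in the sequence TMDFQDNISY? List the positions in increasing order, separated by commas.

The aromatic amino acids are Phe (F, benzyl), Trp (W, indole), and Tyr (Y, phenol).
Matching residues: F4, Y10.

4, 10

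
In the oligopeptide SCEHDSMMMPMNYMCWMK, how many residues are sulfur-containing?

8

Cysteine (C, thiol) and methionine (M, thioether) are the two sulfur-containing amino acids.
Matching residues: C2, M7, M8, M9, M11, M14, C15, M17.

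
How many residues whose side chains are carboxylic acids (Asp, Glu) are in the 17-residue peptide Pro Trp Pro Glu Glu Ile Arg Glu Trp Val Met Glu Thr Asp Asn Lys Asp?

6

Matching residues: Glu4, Glu5, Glu8, Glu12, Asp14, Asp17.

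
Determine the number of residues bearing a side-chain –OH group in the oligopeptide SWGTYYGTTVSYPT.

9

The –OH-bearing residues are Ser, Thr (aliphatic alcohols), and Tyr (phenol).
Matching residues: S1, T4, Y5, Y6, T8, T9, S11, Y12, T14.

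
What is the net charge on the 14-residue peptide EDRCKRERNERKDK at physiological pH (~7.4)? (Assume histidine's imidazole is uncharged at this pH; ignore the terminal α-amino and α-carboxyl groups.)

At pH ~7.4 the Lys and Arg side chains are protonated (+1), the Asp and Glu side chains are deprotonated (−1), and with His taken as neutral all other side chains carry no charge.
Positive (K, R): R3, K5, R6, R8, R11, K12, K14 → +7.
Negative (D, E): E1, D2, E7, E10, D13 → −5.
Net charge = (+7) + (−5) = +2.

+2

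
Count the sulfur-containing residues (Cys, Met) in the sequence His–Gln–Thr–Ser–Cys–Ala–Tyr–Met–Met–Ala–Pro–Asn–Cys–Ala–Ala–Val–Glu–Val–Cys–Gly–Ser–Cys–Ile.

Matching residues: Cys5, Met8, Met9, Cys13, Cys19, Cys22.

6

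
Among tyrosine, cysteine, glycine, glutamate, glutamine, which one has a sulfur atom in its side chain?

The sulfur-bearing residues are cysteine (–SH) and methionine (–S–CH₃).
Of the listed options, only cysteine belongs to this group.

cysteine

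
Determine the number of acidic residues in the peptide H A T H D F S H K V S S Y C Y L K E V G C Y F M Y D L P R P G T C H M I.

3

The acidic residues are Asp (D) and Glu (E), whose side chains end in a carboxylate group.
Matching residues: D5, E18, D26.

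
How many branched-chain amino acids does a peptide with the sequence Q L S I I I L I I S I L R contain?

9

Valine (V), leucine (L), and isoleucine (I) are the branched-chain amino acids.
Matching residues: L2, I4, I5, I6, L7, I8, I9, I11, L12.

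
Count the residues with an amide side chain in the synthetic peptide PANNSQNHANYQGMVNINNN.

Only N (asparagine) and Q (glutamine) carry a side-chain carboxamide.
Matching residues: N3, N4, Q6, N7, N10, Q12, N16, N18, N19, N20.

10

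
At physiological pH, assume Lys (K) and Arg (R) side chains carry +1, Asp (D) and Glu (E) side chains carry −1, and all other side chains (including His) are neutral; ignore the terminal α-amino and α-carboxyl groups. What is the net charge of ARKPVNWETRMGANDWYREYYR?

+2

Positive (K, R): R2, K3, R10, R18, R22 → +5.
Negative (D, E): E8, D15, E19 → −3.
Net charge = (+5) + (−3) = +2.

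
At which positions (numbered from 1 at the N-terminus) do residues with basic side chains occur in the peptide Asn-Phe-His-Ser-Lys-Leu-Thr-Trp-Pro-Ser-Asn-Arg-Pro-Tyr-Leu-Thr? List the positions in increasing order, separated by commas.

Lysine (K), arginine (R), and histidine (H) have basic, nitrogen-containing side chains.
Matching residues: His3, Lys5, Arg12.

3, 5, 12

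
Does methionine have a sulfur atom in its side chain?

Only Cys (C) and Met (M) have a sulfur atom in the side chain.
Methionine is in this group.

Yes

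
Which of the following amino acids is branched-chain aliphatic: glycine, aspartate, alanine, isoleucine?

The BCAAs are Val, Leu, and Ile — aliphatic side chains with a branch point.
Of the listed options, only isoleucine belongs to this group.

isoleucine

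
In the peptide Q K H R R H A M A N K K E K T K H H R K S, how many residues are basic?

Lysine (K), arginine (R), and histidine (H) have basic, nitrogen-containing side chains.
Matching residues: K2, H3, R4, R5, H6, K11, K12, K14, K16, H17, H18, R19, K20.

13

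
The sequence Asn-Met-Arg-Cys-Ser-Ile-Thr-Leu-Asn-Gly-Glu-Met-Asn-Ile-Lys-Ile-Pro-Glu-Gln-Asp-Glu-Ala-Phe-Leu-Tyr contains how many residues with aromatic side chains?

2

F, W, and Y each carry an aromatic ring on the side chain.
Matching residues: Phe23, Tyr25.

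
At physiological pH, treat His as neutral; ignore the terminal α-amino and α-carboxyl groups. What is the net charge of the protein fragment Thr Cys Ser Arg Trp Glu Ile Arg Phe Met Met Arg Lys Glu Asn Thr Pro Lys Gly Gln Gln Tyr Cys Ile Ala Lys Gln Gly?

The side chains ionized at physiological pH are Lys/Arg (+1) and Asp/Glu (−1); with His treated as neutral, nothing else contributes.
Positive (K, R): Arg4, Arg8, Arg12, Lys13, Lys18, Lys26 → +6.
Negative (D, E): Glu6, Glu14 → −2.
Net charge = (+6) + (−2) = +4.

+4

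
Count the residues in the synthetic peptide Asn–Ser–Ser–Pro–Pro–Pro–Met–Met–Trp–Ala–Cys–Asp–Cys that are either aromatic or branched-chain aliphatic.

Aromatic: F, W, Y. Branched-chain aliphatic: I, L, V.
Aromatic residues here: Trp9 (1).
Branched-chain aliphatic residues here: none (0).
The two groups share no amino acid, so total = 1 + 0 = 1.

1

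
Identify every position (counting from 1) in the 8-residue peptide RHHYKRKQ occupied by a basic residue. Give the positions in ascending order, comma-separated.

K, R, and H are the three residues with basic side chains (ε-amine, guanidinium, and imidazole respectively).
Matching residues: R1, H2, H3, K5, R6, K7.

1, 2, 3, 5, 6, 7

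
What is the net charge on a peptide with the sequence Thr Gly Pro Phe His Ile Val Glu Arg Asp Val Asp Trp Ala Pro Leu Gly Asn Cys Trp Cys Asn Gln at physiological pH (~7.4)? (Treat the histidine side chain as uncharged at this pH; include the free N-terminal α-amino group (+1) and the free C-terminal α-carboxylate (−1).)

At pH ~7.4 the Lys and Arg side chains are protonated (+1), the Asp and Glu side chains are deprotonated (−1), and with His taken as neutral all other side chains carry no charge.
Positive (K, R): Arg9 → +1.
Negative (D, E): Glu8, Asp10, Asp12 → −3.
The N-terminus (+1) and C-terminus (−1) cancel.
Net charge = (+1) + (−3) = −2.

-2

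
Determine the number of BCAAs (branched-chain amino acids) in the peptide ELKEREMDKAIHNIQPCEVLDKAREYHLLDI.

8

V, L, and I make up the branched-chain aliphatic group.
Matching residues: L2, I11, I14, V19, L20, L28, L29, I31.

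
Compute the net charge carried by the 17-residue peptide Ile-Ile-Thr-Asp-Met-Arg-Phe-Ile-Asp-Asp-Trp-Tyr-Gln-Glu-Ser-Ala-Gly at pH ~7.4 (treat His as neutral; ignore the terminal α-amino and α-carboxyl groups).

-3

The side chains ionized at physiological pH are Lys/Arg (+1) and Asp/Glu (−1); with His treated as neutral, nothing else contributes.
Positive (K, R): Arg6 → +1.
Negative (D, E): Asp4, Asp9, Asp10, Glu14 → −4.
Net charge = (+1) + (−4) = −3.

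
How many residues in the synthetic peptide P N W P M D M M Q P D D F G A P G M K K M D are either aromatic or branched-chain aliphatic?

2

Aromatic: F, W, Y. Branched-chain aliphatic: I, L, V.
Aromatic residues here: W3, F13 (2).
Branched-chain aliphatic residues here: none (0).
The two groups share no amino acid, so total = 2 + 0 = 2.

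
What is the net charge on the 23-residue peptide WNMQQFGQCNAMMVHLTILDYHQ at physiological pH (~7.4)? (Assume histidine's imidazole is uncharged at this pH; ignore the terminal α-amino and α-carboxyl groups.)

Near pH 7.4, K and R contribute +1 each, D and E contribute −1 each, and every other side chain (His included, as stated) is uncharged.
Positive (K, R): none → +0.
Negative (D, E): D20 → −1.
Net charge = (+0) + (−1) = −1.

-1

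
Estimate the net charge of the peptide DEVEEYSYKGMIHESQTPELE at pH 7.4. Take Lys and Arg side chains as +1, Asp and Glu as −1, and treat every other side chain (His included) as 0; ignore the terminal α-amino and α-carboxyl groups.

-6

Positive (K, R): K9 → +1.
Negative (D, E): D1, E2, E4, E5, E14, E19, E21 → −7.
Net charge = (+1) + (−7) = −6.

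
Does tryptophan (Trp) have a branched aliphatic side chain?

No

V, L, and I make up the branched-chain aliphatic group.
Tryptophan is not in this group.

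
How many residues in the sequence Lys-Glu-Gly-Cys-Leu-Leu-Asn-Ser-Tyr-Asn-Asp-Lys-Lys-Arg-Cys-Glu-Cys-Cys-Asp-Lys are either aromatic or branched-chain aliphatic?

3

Aromatic: F, W, Y. Branched-chain aliphatic: I, L, V.
Aromatic residues here: Tyr9 (1).
Branched-chain aliphatic residues here: Leu5, Leu6 (2).
The two groups share no amino acid, so total = 1 + 2 = 3.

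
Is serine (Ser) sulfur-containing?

The sulfur-bearing residues are cysteine (–SH) and methionine (–S–CH₃).
Serine is not in this group.

No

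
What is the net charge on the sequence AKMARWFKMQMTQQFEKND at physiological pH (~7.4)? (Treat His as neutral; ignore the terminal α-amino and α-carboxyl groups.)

+2

At pH ~7.4 the Lys and Arg side chains are protonated (+1), the Asp and Glu side chains are deprotonated (−1), and with His taken as neutral all other side chains carry no charge.
Positive (K, R): K2, R5, K8, K17 → +4.
Negative (D, E): E16, D19 → −2.
Net charge = (+4) + (−2) = +2.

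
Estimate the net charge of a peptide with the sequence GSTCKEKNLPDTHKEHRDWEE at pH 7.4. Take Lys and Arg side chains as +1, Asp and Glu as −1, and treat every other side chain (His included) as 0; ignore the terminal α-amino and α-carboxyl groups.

-2

Positive (K, R): K5, K7, K14, R17 → +4.
Negative (D, E): E6, D11, E15, D18, E20, E21 → −6.
Net charge = (+4) + (−6) = −2.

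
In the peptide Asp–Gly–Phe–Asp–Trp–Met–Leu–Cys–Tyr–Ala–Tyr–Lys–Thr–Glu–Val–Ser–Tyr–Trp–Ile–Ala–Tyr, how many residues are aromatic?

Phenylalanine (F), tryptophan (W), and tyrosine (Y) have aromatic ring side chains.
Matching residues: Phe3, Trp5, Tyr9, Tyr11, Tyr17, Trp18, Tyr21.

7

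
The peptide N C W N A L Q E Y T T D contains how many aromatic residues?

Phenylalanine (F), tryptophan (W), and tyrosine (Y) have aromatic ring side chains.
Matching residues: W3, Y9.

2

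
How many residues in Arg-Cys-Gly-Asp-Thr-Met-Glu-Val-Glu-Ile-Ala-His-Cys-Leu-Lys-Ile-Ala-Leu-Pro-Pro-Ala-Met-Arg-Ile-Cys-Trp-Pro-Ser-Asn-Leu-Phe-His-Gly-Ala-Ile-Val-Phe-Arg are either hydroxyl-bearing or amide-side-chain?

3

Hydroxyl-bearing: S, T, Y. Amide-side-chain: N, Q.
Hydroxyl-bearing residues here: Thr5, Ser28 (2).
Amide-side-chain residues here: Asn29 (1).
The two groups share no amino acid, so total = 2 + 1 = 3.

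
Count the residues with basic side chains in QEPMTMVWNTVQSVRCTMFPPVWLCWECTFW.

1

The basic amino acids are Lys (K), Arg (R), and His (H).
Matching residues: R15.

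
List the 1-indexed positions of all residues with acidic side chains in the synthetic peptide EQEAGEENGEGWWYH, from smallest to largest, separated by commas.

1, 3, 6, 7, 10

The acidic residues are Asp (D) and Glu (E), whose side chains end in a carboxylate group.
Matching residues: E1, E3, E6, E7, E10.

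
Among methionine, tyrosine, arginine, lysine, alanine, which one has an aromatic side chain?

tyrosine

The aromatic amino acids are Phe (F, benzyl), Trp (W, indole), and Tyr (Y, phenol).
Of the listed options, only tyrosine belongs to this group.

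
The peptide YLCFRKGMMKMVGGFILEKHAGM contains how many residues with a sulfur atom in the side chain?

Cysteine (C, thiol) and methionine (M, thioether) are the two sulfur-containing amino acids.
Matching residues: C3, M8, M9, M11, M23.

5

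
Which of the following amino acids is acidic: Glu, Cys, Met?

Glu

Only D (aspartate) and E (glutamate) carry a side-chain carboxylic acid.
Of the listed options, only Glu belongs to this group.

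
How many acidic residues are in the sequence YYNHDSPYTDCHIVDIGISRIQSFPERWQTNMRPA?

Aspartate (D) and glutamate (E) have carboxylic-acid side chains and are the acidic amino acids.
Matching residues: D5, D10, D15, E26.

4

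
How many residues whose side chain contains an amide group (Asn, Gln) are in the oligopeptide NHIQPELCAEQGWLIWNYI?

Matching residues: N1, Q4, Q11, N17.

4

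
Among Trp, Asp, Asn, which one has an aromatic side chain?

Trp

The aromatic amino acids are Phe (F, benzyl), Trp (W, indole), and Tyr (Y, phenol).
Of the listed options, only Trp belongs to this group.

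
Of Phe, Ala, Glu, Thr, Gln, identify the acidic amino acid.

Aspartate (D) and glutamate (E) have carboxylic-acid side chains and are the acidic amino acids.
Of the listed options, only Glu belongs to this group.

Glu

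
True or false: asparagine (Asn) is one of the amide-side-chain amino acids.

The amide-side-chain residues are Asn (N) and Gln (Q).
Asparagine is in this group.

True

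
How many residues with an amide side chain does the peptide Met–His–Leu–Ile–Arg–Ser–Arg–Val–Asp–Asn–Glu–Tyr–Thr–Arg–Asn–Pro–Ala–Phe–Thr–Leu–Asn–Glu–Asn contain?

4

Only N (asparagine) and Q (glutamine) carry a side-chain carboxamide.
Matching residues: Asn10, Asn15, Asn21, Asn23.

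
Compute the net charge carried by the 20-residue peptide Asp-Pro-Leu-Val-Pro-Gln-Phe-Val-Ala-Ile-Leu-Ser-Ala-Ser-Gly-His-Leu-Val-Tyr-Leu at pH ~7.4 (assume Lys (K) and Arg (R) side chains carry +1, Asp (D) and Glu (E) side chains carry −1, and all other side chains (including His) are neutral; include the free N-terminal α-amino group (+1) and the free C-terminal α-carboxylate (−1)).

-1

Positive (K, R): none → +0.
Negative (D, E): Asp1 → −1.
The N-terminus (+1) and C-terminus (−1) cancel.
Net charge = (+0) + (−1) = −1.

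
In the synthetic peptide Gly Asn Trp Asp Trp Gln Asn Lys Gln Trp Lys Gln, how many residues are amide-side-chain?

The amide-side-chain residues are Asn (N) and Gln (Q).
Matching residues: Asn2, Gln6, Asn7, Gln9, Gln12.

5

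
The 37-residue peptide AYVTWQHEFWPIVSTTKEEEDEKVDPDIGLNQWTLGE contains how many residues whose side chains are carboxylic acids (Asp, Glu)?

9

Matching residues: E8, E18, E19, E20, D21, E22, D25, D27, E37.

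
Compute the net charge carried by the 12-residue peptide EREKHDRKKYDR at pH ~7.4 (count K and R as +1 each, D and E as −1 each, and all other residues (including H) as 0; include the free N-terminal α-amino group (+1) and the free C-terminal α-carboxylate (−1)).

+2

Positive (K, R): R2, K4, R7, K8, K9, R12 → +6.
Negative (D, E): E1, E3, D6, D11 → −4.
The N-terminus (+1) and C-terminus (−1) cancel.
Net charge = (+6) + (−4) = +2.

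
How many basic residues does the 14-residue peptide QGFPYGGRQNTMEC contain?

1

The basic amino acids are Lys (K), Arg (R), and His (H).
Matching residues: R8.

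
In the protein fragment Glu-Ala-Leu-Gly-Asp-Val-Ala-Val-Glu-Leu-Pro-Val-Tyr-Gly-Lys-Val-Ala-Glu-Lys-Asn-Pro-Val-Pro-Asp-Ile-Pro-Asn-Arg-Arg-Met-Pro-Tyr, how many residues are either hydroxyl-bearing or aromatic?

2

Hydroxyl-bearing: S, T, Y. Aromatic: F, W, Y.
Hydroxyl-bearing residues here: Tyr13, Tyr32 (2).
Aromatic residues here: Tyr13, Tyr32 (2).
Y is in both groups, so the 2 Y residues must not be double-counted.
Total = 2 + 2 − 2 = 2.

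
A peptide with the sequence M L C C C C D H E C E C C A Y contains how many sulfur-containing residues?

8

The sulfur-bearing residues are cysteine (–SH) and methionine (–S–CH₃).
Matching residues: M1, C3, C4, C5, C6, C10, C12, C13.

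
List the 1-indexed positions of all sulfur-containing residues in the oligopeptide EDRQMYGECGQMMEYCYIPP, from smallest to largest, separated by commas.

5, 9, 12, 13, 16

Only Cys (C) and Met (M) have a sulfur atom in the side chain.
Matching residues: M5, C9, M12, M13, C16.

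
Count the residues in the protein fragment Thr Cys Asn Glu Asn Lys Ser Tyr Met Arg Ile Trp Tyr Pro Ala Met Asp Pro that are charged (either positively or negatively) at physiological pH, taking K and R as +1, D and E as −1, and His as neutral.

Charged side chains at pH ~7.4: K, R (positive); D, E (negative).
Matching residues: Glu4, Lys6, Arg10, Asp17.

4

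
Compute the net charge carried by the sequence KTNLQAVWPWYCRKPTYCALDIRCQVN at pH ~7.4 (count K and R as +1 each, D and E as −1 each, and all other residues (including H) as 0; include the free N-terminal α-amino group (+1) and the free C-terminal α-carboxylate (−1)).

Positive (K, R): K1, R13, K14, R23 → +4.
Negative (D, E): D21 → −1.
The N-terminus (+1) and C-terminus (−1) cancel.
Net charge = (+4) + (−1) = +3.

+3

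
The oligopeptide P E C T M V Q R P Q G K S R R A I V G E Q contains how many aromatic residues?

Phenylalanine (F), tryptophan (W), and tyrosine (Y) have aromatic ring side chains.
None of the 21 residues belong to this group.

0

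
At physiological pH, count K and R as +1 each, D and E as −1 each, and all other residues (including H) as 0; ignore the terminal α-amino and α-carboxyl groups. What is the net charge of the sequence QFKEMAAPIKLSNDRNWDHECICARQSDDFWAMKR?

0

Positive (K, R): K3, K10, R15, R25, K34, R35 → +6.
Negative (D, E): E4, D14, D18, E20, D28, D29 → −6.
Net charge = (+6) + (−6) = 0.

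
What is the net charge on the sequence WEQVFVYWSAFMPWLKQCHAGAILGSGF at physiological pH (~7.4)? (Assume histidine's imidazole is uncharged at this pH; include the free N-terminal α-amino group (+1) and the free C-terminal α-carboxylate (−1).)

At pH ~7.4 the Lys and Arg side chains are protonated (+1), the Asp and Glu side chains are deprotonated (−1), and with His taken as neutral all other side chains carry no charge.
Positive (K, R): K16 → +1.
Negative (D, E): E2 → −1.
The N-terminus (+1) and C-terminus (−1) cancel.
Net charge = (+1) + (−1) = 0.

0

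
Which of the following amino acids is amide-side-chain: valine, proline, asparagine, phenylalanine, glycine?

The amide-side-chain residues are Asn (N) and Gln (Q).
Of the listed options, only asparagine belongs to this group.

asparagine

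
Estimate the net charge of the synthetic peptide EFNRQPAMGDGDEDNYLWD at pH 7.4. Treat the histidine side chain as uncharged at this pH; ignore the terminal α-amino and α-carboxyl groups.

At pH ~7.4 the Lys and Arg side chains are protonated (+1), the Asp and Glu side chains are deprotonated (−1), and with His taken as neutral all other side chains carry no charge.
Positive (K, R): R4 → +1.
Negative (D, E): E1, D10, D12, E13, D14, D19 → −6.
Net charge = (+1) + (−6) = −5.

-5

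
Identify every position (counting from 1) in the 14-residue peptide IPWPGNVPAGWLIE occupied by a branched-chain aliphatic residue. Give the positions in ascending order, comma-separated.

1, 7, 12, 13

Valine (V), leucine (L), and isoleucine (I) are the branched-chain amino acids.
Matching residues: I1, V7, L12, I13.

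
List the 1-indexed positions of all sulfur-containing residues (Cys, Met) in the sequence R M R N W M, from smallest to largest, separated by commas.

Matching residues: M2, M6.

2, 6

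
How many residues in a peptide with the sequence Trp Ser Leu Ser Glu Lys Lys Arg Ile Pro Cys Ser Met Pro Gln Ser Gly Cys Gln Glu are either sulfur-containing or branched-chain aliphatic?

Sulfur-containing: C, M. Branched-chain aliphatic: I, L, V.
Sulfur-containing residues here: Cys11, Met13, Cys18 (3).
Branched-chain aliphatic residues here: Leu3, Ile9 (2).
The two groups share no amino acid, so total = 3 + 2 = 5.

5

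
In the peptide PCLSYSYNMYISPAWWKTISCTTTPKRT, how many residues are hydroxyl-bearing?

Serine (S), threonine (T), and tyrosine (Y) each carry a hydroxyl group on the side chain.
Matching residues: S4, Y5, S6, Y7, Y10, S12, T18, S20, T22, T23, T24, T28.

12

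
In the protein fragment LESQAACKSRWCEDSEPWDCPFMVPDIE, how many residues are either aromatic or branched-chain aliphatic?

6

Aromatic: F, W, Y. Branched-chain aliphatic: I, L, V.
Aromatic residues here: W11, W18, F22 (3).
Branched-chain aliphatic residues here: L1, V24, I27 (3).
The two groups share no amino acid, so total = 3 + 3 = 6.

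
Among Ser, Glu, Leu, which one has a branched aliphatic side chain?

The BCAAs are Val, Leu, and Ile — aliphatic side chains with a branch point.
Of the listed options, only Leu belongs to this group.

Leu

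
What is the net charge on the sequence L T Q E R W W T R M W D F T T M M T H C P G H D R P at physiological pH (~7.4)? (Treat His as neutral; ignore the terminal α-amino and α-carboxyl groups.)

At pH ~7.4 the Lys and Arg side chains are protonated (+1), the Asp and Glu side chains are deprotonated (−1), and with His taken as neutral all other side chains carry no charge.
Positive (K, R): R5, R9, R25 → +3.
Negative (D, E): E4, D12, D24 → −3.
Net charge = (+3) + (−3) = 0.

0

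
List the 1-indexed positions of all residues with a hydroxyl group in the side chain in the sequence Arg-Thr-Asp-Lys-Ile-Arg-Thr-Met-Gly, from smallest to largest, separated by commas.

S, T, and Y are the three residues with a side-chain hydroxyl.
Matching residues: Thr2, Thr7.

2, 7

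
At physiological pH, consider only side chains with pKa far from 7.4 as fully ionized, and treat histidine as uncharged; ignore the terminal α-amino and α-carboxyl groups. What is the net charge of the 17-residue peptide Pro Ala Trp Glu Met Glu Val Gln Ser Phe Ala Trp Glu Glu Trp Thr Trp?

-4

Near pH 7.4, K and R contribute +1 each, D and E contribute −1 each, and every other side chain (His included, as stated) is uncharged.
Positive (K, R): none → +0.
Negative (D, E): Glu4, Glu6, Glu13, Glu14 → −4.
Net charge = (+0) + (−4) = −4.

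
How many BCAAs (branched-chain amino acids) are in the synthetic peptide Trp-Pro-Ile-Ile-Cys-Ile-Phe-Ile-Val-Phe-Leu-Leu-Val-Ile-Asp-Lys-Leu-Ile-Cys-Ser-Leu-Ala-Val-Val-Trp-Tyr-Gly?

Valine (V), leucine (L), and isoleucine (I) are the branched-chain amino acids.
Matching residues: Ile3, Ile4, Ile6, Ile8, Val9, Leu11, Leu12, Val13, Ile14, Leu17, Ile18, Leu21, Val23, Val24.

14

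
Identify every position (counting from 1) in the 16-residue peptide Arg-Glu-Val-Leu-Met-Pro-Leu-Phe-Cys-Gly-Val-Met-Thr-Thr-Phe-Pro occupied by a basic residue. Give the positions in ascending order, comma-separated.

1

K, R, and H are the three residues with basic side chains (ε-amine, guanidinium, and imidazole respectively).
Matching residues: Arg1.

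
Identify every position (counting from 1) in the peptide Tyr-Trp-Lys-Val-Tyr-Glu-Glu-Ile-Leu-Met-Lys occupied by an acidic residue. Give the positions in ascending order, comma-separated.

Matching residues: Glu6, Glu7.

6, 7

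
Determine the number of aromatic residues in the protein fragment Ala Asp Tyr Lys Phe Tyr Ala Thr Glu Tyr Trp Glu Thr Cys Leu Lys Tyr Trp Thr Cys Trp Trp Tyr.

The aromatic amino acids are Phe (F, benzyl), Trp (W, indole), and Tyr (Y, phenol).
Matching residues: Tyr3, Phe5, Tyr6, Tyr10, Trp11, Tyr17, Trp18, Trp21, Trp22, Tyr23.

10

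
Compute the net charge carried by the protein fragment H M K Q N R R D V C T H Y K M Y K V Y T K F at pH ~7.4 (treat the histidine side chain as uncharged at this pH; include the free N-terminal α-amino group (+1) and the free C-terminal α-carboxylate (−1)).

Near pH 7.4, K and R contribute +1 each, D and E contribute −1 each, and every other side chain (His included, as stated) is uncharged.
Positive (K, R): K3, R6, R7, K14, K17, K21 → +6.
Negative (D, E): D8 → −1.
The N-terminus (+1) and C-terminus (−1) cancel.
Net charge = (+6) + (−1) = +5.

+5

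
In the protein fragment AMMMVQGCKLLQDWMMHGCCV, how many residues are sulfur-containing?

8

Only Cys (C) and Met (M) have a sulfur atom in the side chain.
Matching residues: M2, M3, M4, C8, M15, M16, C19, C20.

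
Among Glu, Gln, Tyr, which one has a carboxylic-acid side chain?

The acidic residues are Asp (D) and Glu (E), whose side chains end in a carboxylate group.
Of the listed options, only Glu belongs to this group.

Glu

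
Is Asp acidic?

Aspartate (D) and glutamate (E) have carboxylic-acid side chains and are the acidic amino acids.
Aspartate is in this group.

Yes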